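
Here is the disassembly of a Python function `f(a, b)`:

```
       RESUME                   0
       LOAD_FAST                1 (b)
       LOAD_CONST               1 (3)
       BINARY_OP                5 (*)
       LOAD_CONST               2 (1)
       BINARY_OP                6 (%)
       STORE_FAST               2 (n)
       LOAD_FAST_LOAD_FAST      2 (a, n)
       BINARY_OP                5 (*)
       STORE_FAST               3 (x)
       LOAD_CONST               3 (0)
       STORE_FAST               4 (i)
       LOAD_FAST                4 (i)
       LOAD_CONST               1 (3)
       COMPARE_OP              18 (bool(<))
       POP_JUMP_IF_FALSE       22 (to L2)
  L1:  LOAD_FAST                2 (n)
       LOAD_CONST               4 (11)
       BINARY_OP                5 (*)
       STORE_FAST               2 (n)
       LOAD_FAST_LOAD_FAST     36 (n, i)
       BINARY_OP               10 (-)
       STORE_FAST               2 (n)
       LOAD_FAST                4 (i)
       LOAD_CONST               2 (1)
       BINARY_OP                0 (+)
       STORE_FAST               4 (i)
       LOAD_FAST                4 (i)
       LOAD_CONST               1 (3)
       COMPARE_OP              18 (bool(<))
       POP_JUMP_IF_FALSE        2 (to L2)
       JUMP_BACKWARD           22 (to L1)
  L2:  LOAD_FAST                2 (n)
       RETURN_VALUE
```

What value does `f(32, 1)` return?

-13

LOAD_FAST b → push 1. Stack: [1]
LOAD_CONST → push 3. Stack: [1, 3]
BINARY_OP * → 1 * 3 = 3. Stack: [3]
LOAD_CONST → push 1. Stack: [3, 1]
BINARY_OP % → 3 % 1 = 0. Stack: [0]
STORE_FAST n → n=0. Stack: []
LOAD_FAST_LOAD_FAST a,n → push 32,0. Stack: [32, 0]
BINARY_OP * → 32 * 0 = 0. Stack: [0]
STORE_FAST x → x=0. Stack: []
LOAD_CONST → push 0. Stack: [0]
STORE_FAST i → i=0. Stack: []
LOAD_FAST i → push 0. Stack: [0]
LOAD_CONST → push 3. Stack: [0, 3]
COMPARE_OP bool(<) → 0 vs 3 = True. Stack: [True]
POP_JUMP_IF_FALSE → pop True; no jump. Stack: []
LOAD_FAST n → push 0. Stack: [0]
LOAD_CONST → push 11. Stack: [0, 11]
BINARY_OP * → 0 * 11 = 0. Stack: [0]
STORE_FAST n → n=0. Stack: []
LOAD_FAST_LOAD_FAST n,i → push 0,0. Stack: [0, 0]
BINARY_OP - → 0 - 0 = 0. Stack: [0]
STORE_FAST n → n=0. Stack: []
LOAD_FAST i → push 0. Stack: [0]
LOAD_CONST → push 1. Stack: [0, 1]
BINARY_OP + → 0 + 1 = 1. Stack: [1]
STORE_FAST i → i=1. Stack: []
LOAD_FAST i → push 1. Stack: [1]
LOAD_CONST → push 3. Stack: [1, 3]
COMPARE_OP bool(<) → 1 vs 3 = True. Stack: [True]
POP_JUMP_IF_FALSE → pop True; no jump. Stack: []
LOAD_FAST n → push 0. Stack: [0]
LOAD_CONST → push 11. Stack: [0, 11]
BINARY_OP * → 0 * 11 = 0. Stack: [0]
STORE_FAST n → n=0. Stack: []
LOAD_FAST_LOAD_FAST n,i → push 0,1. Stack: [0, 1]
BINARY_OP - → 0 - 1 = -1. Stack: [-1]
STORE_FAST n → n=-1. Stack: []
LOAD_FAST i → push 1. Stack: [1]
LOAD_CONST → push 1. Stack: [1, 1]
BINARY_OP + → 1 + 1 = 2. Stack: [2]
STORE_FAST i → i=2. Stack: []
LOAD_FAST i → push 2. Stack: [2]
LOAD_CONST → push 3. Stack: [2, 3]
COMPARE_OP bool(<) → 2 vs 3 = True. Stack: [True]
POP_JUMP_IF_FALSE → pop True; no jump. Stack: []
LOAD_FAST n → push -1. Stack: [-1]
LOAD_CONST → push 11. Stack: [-1, 11]
BINARY_OP * → -1 * 11 = -11. Stack: [-11]
STORE_FAST n → n=-11. Stack: []
LOAD_FAST_LOAD_FAST n,i → push -11,2. Stack: [-11, 2]
BINARY_OP - → -11 - 2 = -13. Stack: [-13]
STORE_FAST n → n=-13. Stack: []
LOAD_FAST i → push 2. Stack: [2]
LOAD_CONST → push 1. Stack: [2, 1]
BINARY_OP + → 2 + 1 = 3. Stack: [3]
STORE_FAST i → i=3. Stack: []
LOAD_FAST i → push 3. Stack: [3]
LOAD_CONST → push 3. Stack: [3, 3]
COMPARE_OP bool(<) → 3 vs 3 = False. Stack: [False]
POP_JUMP_IF_FALSE → pop False; jump. Stack: []
LOAD_FAST n → push -13. Stack: [-13]
RETURN_VALUE → return -13.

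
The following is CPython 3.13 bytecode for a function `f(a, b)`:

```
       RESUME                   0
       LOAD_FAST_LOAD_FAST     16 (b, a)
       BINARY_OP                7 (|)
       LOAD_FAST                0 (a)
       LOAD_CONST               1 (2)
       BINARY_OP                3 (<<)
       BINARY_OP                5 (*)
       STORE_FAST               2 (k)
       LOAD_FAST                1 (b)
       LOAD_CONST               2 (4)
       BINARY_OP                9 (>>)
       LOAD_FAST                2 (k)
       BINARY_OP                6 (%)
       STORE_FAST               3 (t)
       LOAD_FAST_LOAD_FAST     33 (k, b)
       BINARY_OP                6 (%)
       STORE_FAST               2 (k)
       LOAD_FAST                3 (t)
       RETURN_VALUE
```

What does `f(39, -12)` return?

-1

LOAD_FAST_LOAD_FAST b,a → push -12,39. Stack: [-12, 39]
BINARY_OP | → -12 | 39 = -9. Stack: [-9]
LOAD_FAST a → push 39. Stack: [-9, 39]
LOAD_CONST → push 2. Stack: [-9, 39, 2]
BINARY_OP << → 39 << 2 = 156. Stack: [-9, 156]
BINARY_OP * → -9 * 156 = -1404. Stack: [-1404]
STORE_FAST k → k=-1404. Stack: []
LOAD_FAST b → push -12. Stack: [-12]
LOAD_CONST → push 4. Stack: [-12, 4]
BINARY_OP >> → -12 >> 4 = -1. Stack: [-1]
LOAD_FAST k → push -1404. Stack: [-1, -1404]
BINARY_OP % → -1 % -1404 = -1. Stack: [-1]
STORE_FAST t → t=-1. Stack: []
LOAD_FAST_LOAD_FAST k,b → push -1404,-12. Stack: [-1404, -12]
BINARY_OP % → -1404 % -12 = 0. Stack: [0]
STORE_FAST k → k=0. Stack: []
LOAD_FAST t → push -1. Stack: [-1]
RETURN_VALUE → return -1.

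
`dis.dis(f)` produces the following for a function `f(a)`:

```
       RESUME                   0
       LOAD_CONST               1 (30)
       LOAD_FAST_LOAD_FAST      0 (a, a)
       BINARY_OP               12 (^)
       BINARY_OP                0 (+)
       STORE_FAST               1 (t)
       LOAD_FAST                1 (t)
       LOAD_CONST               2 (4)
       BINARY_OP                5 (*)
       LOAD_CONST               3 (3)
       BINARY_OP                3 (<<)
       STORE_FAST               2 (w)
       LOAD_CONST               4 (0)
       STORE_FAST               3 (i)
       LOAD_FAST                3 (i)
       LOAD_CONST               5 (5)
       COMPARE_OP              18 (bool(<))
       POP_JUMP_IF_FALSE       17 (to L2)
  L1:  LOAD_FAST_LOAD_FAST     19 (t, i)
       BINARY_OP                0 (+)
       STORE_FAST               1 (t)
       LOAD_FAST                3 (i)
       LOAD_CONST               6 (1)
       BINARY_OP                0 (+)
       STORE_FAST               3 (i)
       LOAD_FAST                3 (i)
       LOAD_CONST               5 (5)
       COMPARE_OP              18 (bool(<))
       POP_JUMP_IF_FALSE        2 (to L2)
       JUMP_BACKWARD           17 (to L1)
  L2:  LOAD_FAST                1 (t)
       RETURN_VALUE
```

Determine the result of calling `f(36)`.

LOAD_CONST → push 30
LOAD_FAST_LOAD_FAST a,a → push 36,36
BINARY_OP ^ → 36 ^ 36 = 0
BINARY_OP + → 30 + 0 = 30
STORE_FAST t → t=30
LOAD_FAST t → push 30
LOAD_CONST → push 4
BINARY_OP * → 30 * 4 = 120
LOAD_CONST → push 3
BINARY_OP << → 120 << 3 = 960
STORE_FAST w → w=960
LOAD_CONST → push 0
STORE_FAST i → i=0
LOAD_FAST i → push 0
LOAD_CONST → push 5
COMPARE_OP bool(<) → 0 vs 5 = True
POP_JUMP_IF_FALSE → pop True; no jump
LOAD_FAST_LOAD_FAST t,i → push 30,0
BINARY_OP + → 30 + 0 = 30
STORE_FAST t → t=30
LOAD_FAST i → push 0
LOAD_CONST → push 1
BINARY_OP + → 0 + 1 = 1
STORE_FAST i → i=1
LOAD_FAST i → push 1
LOAD_CONST → push 5
COMPARE_OP bool(<) → 1 vs 5 = True
POP_JUMP_IF_FALSE → pop True; no jump
LOAD_FAST_LOAD_FAST t,i → push 30,1
BINARY_OP + → 30 + 1 = 31
STORE_FAST t → t=31
LOAD_FAST i → push 1
LOAD_CONST → push 1
BINARY_OP + → 1 + 1 = 2
STORE_FAST i → i=2
LOAD_FAST i → push 2
LOAD_CONST → push 5
COMPARE_OP bool(<) → 2 vs 5 = True
POP_JUMP_IF_FALSE → pop True; no jump
LOAD_FAST_LOAD_FAST t,i → push 31,2
BINARY_OP + → 31 + 2 = 33
STORE_FAST t → t=33
LOAD_FAST i → push 2
LOAD_CONST → push 1
BINARY_OP + → 2 + 1 = 3
STORE_FAST i → i=3
LOAD_FAST i → push 3
LOAD_CONST → push 5
COMPARE_OP bool(<) → 3 vs 5 = True
POP_JUMP_IF_FALSE → pop True; no jump
LOAD_FAST_LOAD_FAST t,i → push 33,3
BINARY_OP + → 33 + 3 = 36
STORE_FAST t → t=36
LOAD_FAST i → push 3
LOAD_CONST → push 1
BINARY_OP + → 3 + 1 = 4
STORE_FAST i → i=4
LOAD_FAST i → push 4
LOAD_CONST → push 5
COMPARE_OP bool(<) → 4 vs 5 = True
POP_JUMP_IF_FALSE → pop True; no jump
LOAD_FAST_LOAD_FAST t,i → push 36,4
BINARY_OP + → 36 + 4 = 40
STORE_FAST t → t=40
LOAD_FAST i → push 4
LOAD_CONST → push 1
BINARY_OP + → 4 + 1 = 5
STORE_FAST i → i=5
LOAD_FAST i → push 5
LOAD_CONST → push 5
COMPARE_OP bool(<) → 5 vs 5 = False
POP_JUMP_IF_FALSE → pop False; jump
LOAD_FAST t → push 40
RETURN_VALUE → return 40.

40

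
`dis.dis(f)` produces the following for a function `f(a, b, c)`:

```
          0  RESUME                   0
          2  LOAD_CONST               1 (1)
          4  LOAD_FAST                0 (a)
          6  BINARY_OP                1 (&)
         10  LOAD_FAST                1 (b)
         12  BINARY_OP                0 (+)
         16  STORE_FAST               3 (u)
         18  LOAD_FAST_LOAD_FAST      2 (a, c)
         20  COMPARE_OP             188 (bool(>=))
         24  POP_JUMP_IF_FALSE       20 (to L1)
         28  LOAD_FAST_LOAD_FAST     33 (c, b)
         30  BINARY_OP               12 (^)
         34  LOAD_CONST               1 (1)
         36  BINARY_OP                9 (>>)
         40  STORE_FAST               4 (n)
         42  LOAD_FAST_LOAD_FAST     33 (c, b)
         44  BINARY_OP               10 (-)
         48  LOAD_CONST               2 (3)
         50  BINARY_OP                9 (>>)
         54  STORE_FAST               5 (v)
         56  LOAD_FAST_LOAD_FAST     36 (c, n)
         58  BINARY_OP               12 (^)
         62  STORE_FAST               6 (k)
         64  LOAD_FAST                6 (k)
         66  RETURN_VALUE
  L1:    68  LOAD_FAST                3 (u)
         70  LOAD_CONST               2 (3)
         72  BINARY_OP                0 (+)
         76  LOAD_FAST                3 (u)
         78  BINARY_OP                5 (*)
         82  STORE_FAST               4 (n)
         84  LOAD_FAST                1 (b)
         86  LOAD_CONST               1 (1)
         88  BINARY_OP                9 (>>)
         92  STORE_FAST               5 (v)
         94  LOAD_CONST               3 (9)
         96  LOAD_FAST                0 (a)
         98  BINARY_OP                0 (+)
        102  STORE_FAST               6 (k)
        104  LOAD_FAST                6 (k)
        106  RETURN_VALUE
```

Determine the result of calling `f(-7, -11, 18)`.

LOAD_CONST → push 1. Stack: [1]
LOAD_FAST a → push -7. Stack: [1, -7]
BINARY_OP & → 1 & -7 = 1. Stack: [1]
LOAD_FAST b → push -11. Stack: [1, -11]
BINARY_OP + → 1 + -11 = -10. Stack: [-10]
STORE_FAST u → u=-10. Stack: []
LOAD_FAST_LOAD_FAST a,c → push -7,18. Stack: [-7, 18]
COMPARE_OP bool(>=) → -7 vs 18 = False. Stack: [False]
POP_JUMP_IF_FALSE → pop False; jump. Stack: []
LOAD_FAST u → push -10. Stack: [-10]
LOAD_CONST → push 3. Stack: [-10, 3]
BINARY_OP + → -10 + 3 = -7. Stack: [-7]
LOAD_FAST u → push -10. Stack: [-7, -10]
BINARY_OP * → -7 * -10 = 70. Stack: [70]
STORE_FAST n → n=70. Stack: []
LOAD_FAST b → push -11. Stack: [-11]
LOAD_CONST → push 1. Stack: [-11, 1]
BINARY_OP >> → -11 >> 1 = -6. Stack: [-6]
STORE_FAST v → v=-6. Stack: []
LOAD_CONST → push 9. Stack: [9]
LOAD_FAST a → push -7. Stack: [9, -7]
BINARY_OP + → 9 + -7 = 2. Stack: [2]
STORE_FAST k → k=2. Stack: []
LOAD_FAST k → push 2. Stack: [2]
RETURN_VALUE → return 2.

2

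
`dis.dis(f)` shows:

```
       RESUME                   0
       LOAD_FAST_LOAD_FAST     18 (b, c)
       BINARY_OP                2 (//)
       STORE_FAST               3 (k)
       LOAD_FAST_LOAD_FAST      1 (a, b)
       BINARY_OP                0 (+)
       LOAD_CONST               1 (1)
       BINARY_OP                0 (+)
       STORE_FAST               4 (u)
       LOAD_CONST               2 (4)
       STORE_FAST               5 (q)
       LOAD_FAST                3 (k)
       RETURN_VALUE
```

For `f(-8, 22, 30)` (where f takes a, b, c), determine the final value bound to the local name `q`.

4

LOAD_FAST_LOAD_FAST b,c → push 22,30. Stack: [22, 30]
BINARY_OP // → 22 // 30 = 0. Stack: [0]
STORE_FAST k → k=0. Stack: []
LOAD_FAST_LOAD_FAST a,b → push -8,22. Stack: [-8, 22]
BINARY_OP + → -8 + 22 = 14. Stack: [14]
LOAD_CONST → push 1. Stack: [14, 1]
BINARY_OP + → 14 + 1 = 15. Stack: [15]
STORE_FAST u → u=15. Stack: []
LOAD_CONST → push 4. Stack: [4]
STORE_FAST q → q=4. Stack: []
LOAD_FAST k → push 0. Stack: [0]
RETURN_VALUE → return 0.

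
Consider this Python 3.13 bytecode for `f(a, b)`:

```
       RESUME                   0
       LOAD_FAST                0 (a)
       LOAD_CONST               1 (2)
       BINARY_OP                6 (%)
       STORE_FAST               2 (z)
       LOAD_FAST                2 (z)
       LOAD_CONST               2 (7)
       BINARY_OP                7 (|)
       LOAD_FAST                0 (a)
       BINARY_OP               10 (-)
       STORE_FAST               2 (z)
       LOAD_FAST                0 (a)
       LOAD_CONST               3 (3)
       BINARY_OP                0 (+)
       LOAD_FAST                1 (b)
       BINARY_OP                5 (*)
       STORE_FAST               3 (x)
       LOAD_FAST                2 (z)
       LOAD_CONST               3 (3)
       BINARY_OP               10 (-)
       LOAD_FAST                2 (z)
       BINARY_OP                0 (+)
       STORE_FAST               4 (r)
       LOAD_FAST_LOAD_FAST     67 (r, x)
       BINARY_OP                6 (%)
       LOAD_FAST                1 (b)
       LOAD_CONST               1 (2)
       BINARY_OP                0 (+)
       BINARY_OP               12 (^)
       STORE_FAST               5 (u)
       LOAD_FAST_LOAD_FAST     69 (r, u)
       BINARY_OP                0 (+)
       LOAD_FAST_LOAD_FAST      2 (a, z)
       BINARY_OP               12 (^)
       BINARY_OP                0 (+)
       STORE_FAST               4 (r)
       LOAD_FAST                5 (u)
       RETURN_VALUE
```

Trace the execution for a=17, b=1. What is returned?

LOAD_FAST a → push 17. Stack: [17]
LOAD_CONST → push 2. Stack: [17, 2]
BINARY_OP % → 17 % 2 = 1. Stack: [1]
STORE_FAST z → z=1. Stack: []
LOAD_FAST z → push 1. Stack: [1]
LOAD_CONST → push 7. Stack: [1, 7]
BINARY_OP | → 1 | 7 = 7. Stack: [7]
LOAD_FAST a → push 17. Stack: [7, 17]
BINARY_OP - → 7 - 17 = -10. Stack: [-10]
STORE_FAST z → z=-10. Stack: []
LOAD_FAST a → push 17. Stack: [17]
LOAD_CONST → push 3. Stack: [17, 3]
BINARY_OP + → 17 + 3 = 20. Stack: [20]
LOAD_FAST b → push 1. Stack: [20, 1]
BINARY_OP * → 20 * 1 = 20. Stack: [20]
STORE_FAST x → x=20. Stack: []
LOAD_FAST z → push -10. Stack: [-10]
LOAD_CONST → push 3. Stack: [-10, 3]
BINARY_OP - → -10 - 3 = -13. Stack: [-13]
LOAD_FAST z → push -10. Stack: [-13, -10]
BINARY_OP + → -13 + -10 = -23. Stack: [-23]
STORE_FAST r → r=-23. Stack: []
LOAD_FAST_LOAD_FAST r,x → push -23,20. Stack: [-23, 20]
BINARY_OP % → -23 % 20 = 17. Stack: [17]
LOAD_FAST b → push 1. Stack: [17, 1]
LOAD_CONST → push 2. Stack: [17, 1, 2]
BINARY_OP + → 1 + 2 = 3. Stack: [17, 3]
BINARY_OP ^ → 17 ^ 3 = 18. Stack: [18]
STORE_FAST u → u=18. Stack: []
LOAD_FAST_LOAD_FAST r,u → push -23,18. Stack: [-23, 18]
BINARY_OP + → -23 + 18 = -5. Stack: [-5]
LOAD_FAST_LOAD_FAST a,z → push 17,-10. Stack: [-5, 17, -10]
BINARY_OP ^ → 17 ^ -10 = -25. Stack: [-5, -25]
BINARY_OP + → -5 + -25 = -30. Stack: [-30]
STORE_FAST r → r=-30. Stack: []
LOAD_FAST u → push 18. Stack: [18]
RETURN_VALUE → return 18.

18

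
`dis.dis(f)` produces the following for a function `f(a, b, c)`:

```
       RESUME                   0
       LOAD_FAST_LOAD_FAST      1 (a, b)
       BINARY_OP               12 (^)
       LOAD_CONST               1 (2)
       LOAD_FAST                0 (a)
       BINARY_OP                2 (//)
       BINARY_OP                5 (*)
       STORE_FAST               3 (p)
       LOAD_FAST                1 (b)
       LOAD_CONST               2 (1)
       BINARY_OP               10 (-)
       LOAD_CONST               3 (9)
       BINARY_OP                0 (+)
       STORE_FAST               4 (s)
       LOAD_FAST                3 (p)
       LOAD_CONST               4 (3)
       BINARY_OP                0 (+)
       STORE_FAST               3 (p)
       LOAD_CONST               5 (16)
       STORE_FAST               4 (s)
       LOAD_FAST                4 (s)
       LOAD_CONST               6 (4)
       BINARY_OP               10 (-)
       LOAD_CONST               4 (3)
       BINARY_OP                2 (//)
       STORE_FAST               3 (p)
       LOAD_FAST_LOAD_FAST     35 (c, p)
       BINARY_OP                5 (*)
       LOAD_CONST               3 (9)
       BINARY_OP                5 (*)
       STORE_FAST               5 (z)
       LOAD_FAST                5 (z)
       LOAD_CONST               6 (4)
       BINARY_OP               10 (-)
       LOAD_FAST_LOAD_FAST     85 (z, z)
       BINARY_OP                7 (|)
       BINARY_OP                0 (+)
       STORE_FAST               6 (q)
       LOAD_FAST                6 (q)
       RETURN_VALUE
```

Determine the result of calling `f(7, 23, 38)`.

2732

LOAD_FAST_LOAD_FAST a,b → push 7,23. Stack: [7, 23]
BINARY_OP ^ → 7 ^ 23 = 16. Stack: [16]
LOAD_CONST → push 2. Stack: [16, 2]
LOAD_FAST a → push 7. Stack: [16, 2, 7]
BINARY_OP // → 2 // 7 = 0. Stack: [16, 0]
BINARY_OP * → 16 * 0 = 0. Stack: [0]
STORE_FAST p → p=0. Stack: []
LOAD_FAST b → push 23. Stack: [23]
LOAD_CONST → push 1. Stack: [23, 1]
BINARY_OP - → 23 - 1 = 22. Stack: [22]
LOAD_CONST → push 9. Stack: [22, 9]
BINARY_OP + → 22 + 9 = 31. Stack: [31]
STORE_FAST s → s=31. Stack: []
LOAD_FAST p → push 0. Stack: [0]
LOAD_CONST → push 3. Stack: [0, 3]
BINARY_OP + → 0 + 3 = 3. Stack: [3]
STORE_FAST p → p=3. Stack: []
LOAD_CONST → push 16. Stack: [16]
STORE_FAST s → s=16. Stack: []
LOAD_FAST s → push 16. Stack: [16]
LOAD_CONST → push 4. Stack: [16, 4]
BINARY_OP - → 16 - 4 = 12. Stack: [12]
LOAD_CONST → push 3. Stack: [12, 3]
BINARY_OP // → 12 // 3 = 4. Stack: [4]
STORE_FAST p → p=4. Stack: []
LOAD_FAST_LOAD_FAST c,p → push 38,4. Stack: [38, 4]
BINARY_OP * → 38 * 4 = 152. Stack: [152]
LOAD_CONST → push 9. Stack: [152, 9]
BINARY_OP * → 152 * 9 = 1368. Stack: [1368]
STORE_FAST z → z=1368. Stack: []
LOAD_FAST z → push 1368. Stack: [1368]
LOAD_CONST → push 4. Stack: [1368, 4]
BINARY_OP - → 1368 - 4 = 1364. Stack: [1364]
LOAD_FAST_LOAD_FAST z,z → push 1368,1368. Stack: [1364, 1368, 1368]
BINARY_OP | → 1368 | 1368 = 1368. Stack: [1364, 1368]
BINARY_OP + → 1364 + 1368 = 2732. Stack: [2732]
STORE_FAST q → q=2732. Stack: []
LOAD_FAST q → push 2732. Stack: [2732]
RETURN_VALUE → return 2732.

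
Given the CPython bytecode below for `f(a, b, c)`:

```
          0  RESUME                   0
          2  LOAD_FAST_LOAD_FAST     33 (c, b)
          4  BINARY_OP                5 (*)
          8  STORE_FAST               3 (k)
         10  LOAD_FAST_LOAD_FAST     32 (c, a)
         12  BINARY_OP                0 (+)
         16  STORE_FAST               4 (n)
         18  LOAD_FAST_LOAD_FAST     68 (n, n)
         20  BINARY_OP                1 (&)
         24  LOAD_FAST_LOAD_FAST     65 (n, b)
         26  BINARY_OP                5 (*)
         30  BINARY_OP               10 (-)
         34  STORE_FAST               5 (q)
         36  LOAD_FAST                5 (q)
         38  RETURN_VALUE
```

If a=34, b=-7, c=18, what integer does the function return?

416

LOAD_FAST_LOAD_FAST c,b → push 18,-7. Stack: [18, -7]
BINARY_OP * → 18 * -7 = -126. Stack: [-126]
STORE_FAST k → k=-126. Stack: []
LOAD_FAST_LOAD_FAST c,a → push 18,34. Stack: [18, 34]
BINARY_OP + → 18 + 34 = 52. Stack: [52]
STORE_FAST n → n=52. Stack: []
LOAD_FAST_LOAD_FAST n,n → push 52,52. Stack: [52, 52]
BINARY_OP & → 52 & 52 = 52. Stack: [52]
LOAD_FAST_LOAD_FAST n,b → push 52,-7. Stack: [52, 52, -7]
BINARY_OP * → 52 * -7 = -364. Stack: [52, -364]
BINARY_OP - → 52 - -364 = 416. Stack: [416]
STORE_FAST q → q=416. Stack: []
LOAD_FAST q → push 416. Stack: [416]
RETURN_VALUE → return 416.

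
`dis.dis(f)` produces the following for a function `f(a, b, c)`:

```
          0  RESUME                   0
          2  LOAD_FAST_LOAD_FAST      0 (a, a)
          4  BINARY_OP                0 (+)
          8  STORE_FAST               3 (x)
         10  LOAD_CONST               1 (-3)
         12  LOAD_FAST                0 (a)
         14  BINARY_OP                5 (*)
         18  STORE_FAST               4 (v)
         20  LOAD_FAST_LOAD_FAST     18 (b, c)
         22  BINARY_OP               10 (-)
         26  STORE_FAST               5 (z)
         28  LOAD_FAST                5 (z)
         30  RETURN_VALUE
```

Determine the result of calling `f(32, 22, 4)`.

18

LOAD_FAST_LOAD_FAST a,a → push 32,32. Stack: [32, 32]
BINARY_OP + → 32 + 32 = 64. Stack: [64]
STORE_FAST x → x=64. Stack: []
LOAD_CONST → push -3. Stack: [-3]
LOAD_FAST a → push 32. Stack: [-3, 32]
BINARY_OP * → -3 * 32 = -96. Stack: [-96]
STORE_FAST v → v=-96. Stack: []
LOAD_FAST_LOAD_FAST b,c → push 22,4. Stack: [22, 4]
BINARY_OP - → 22 - 4 = 18. Stack: [18]
STORE_FAST z → z=18. Stack: []
LOAD_FAST z → push 18. Stack: [18]
RETURN_VALUE → return 18.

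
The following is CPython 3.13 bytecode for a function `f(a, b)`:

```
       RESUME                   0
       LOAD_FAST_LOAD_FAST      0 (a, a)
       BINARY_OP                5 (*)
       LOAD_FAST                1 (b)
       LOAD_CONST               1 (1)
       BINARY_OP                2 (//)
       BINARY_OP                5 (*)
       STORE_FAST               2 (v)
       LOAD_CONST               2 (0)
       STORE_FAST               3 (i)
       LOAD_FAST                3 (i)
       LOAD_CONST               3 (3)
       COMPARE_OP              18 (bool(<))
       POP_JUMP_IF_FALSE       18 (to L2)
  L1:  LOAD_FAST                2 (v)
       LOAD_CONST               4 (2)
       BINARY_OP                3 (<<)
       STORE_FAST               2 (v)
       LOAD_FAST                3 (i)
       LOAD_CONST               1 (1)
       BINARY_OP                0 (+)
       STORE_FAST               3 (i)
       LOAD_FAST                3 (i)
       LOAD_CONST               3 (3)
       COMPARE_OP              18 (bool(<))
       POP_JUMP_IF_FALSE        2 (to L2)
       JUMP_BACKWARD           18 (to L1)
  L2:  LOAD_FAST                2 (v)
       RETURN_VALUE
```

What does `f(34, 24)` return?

1775616

LOAD_FAST_LOAD_FAST a,a → push 34,34. Stack: [34, 34]
BINARY_OP * → 34 * 34 = 1156. Stack: [1156]
LOAD_FAST b → push 24. Stack: [1156, 24]
LOAD_CONST → push 1. Stack: [1156, 24, 1]
BINARY_OP // → 24 // 1 = 24. Stack: [1156, 24]
BINARY_OP * → 1156 * 24 = 27744. Stack: [27744]
STORE_FAST v → v=27744. Stack: []
LOAD_CONST → push 0. Stack: [0]
STORE_FAST i → i=0. Stack: []
LOAD_FAST i → push 0. Stack: [0]
LOAD_CONST → push 3. Stack: [0, 3]
COMPARE_OP bool(<) → 0 vs 3 = True. Stack: [True]
POP_JUMP_IF_FALSE → pop True; no jump. Stack: []
LOAD_FAST v → push 27744. Stack: [27744]
LOAD_CONST → push 2. Stack: [27744, 2]
BINARY_OP << → 27744 << 2 = 110976. Stack: [110976]
STORE_FAST v → v=110976. Stack: []
LOAD_FAST i → push 0. Stack: [0]
LOAD_CONST → push 1. Stack: [0, 1]
BINARY_OP + → 0 + 1 = 1. Stack: [1]
STORE_FAST i → i=1. Stack: []
LOAD_FAST i → push 1. Stack: [1]
LOAD_CONST → push 3. Stack: [1, 3]
COMPARE_OP bool(<) → 1 vs 3 = True. Stack: [True]
POP_JUMP_IF_FALSE → pop True; no jump. Stack: []
LOAD_FAST v → push 110976. Stack: [110976]
LOAD_CONST → push 2. Stack: [110976, 2]
BINARY_OP << → 110976 << 2 = 443904. Stack: [443904]
STORE_FAST v → v=443904. Stack: []
LOAD_FAST i → push 1. Stack: [1]
LOAD_CONST → push 1. Stack: [1, 1]
BINARY_OP + → 1 + 1 = 2. Stack: [2]
STORE_FAST i → i=2. Stack: []
LOAD_FAST i → push 2. Stack: [2]
LOAD_CONST → push 3. Stack: [2, 3]
COMPARE_OP bool(<) → 2 vs 3 = True. Stack: [True]
POP_JUMP_IF_FALSE → pop True; no jump. Stack: []
LOAD_FAST v → push 443904. Stack: [443904]
LOAD_CONST → push 2. Stack: [443904, 2]
BINARY_OP << → 443904 << 2 = 1775616. Stack: [1775616]
STORE_FAST v → v=1775616. Stack: []
LOAD_FAST i → push 2. Stack: [2]
LOAD_CONST → push 1. Stack: [2, 1]
BINARY_OP + → 2 + 1 = 3. Stack: [3]
STORE_FAST i → i=3. Stack: []
LOAD_FAST i → push 3. Stack: [3]
LOAD_CONST → push 3. Stack: [3, 3]
COMPARE_OP bool(<) → 3 vs 3 = False. Stack: [False]
POP_JUMP_IF_FALSE → pop False; jump. Stack: []
LOAD_FAST v → push 1775616. Stack: [1775616]
RETURN_VALUE → return 1775616.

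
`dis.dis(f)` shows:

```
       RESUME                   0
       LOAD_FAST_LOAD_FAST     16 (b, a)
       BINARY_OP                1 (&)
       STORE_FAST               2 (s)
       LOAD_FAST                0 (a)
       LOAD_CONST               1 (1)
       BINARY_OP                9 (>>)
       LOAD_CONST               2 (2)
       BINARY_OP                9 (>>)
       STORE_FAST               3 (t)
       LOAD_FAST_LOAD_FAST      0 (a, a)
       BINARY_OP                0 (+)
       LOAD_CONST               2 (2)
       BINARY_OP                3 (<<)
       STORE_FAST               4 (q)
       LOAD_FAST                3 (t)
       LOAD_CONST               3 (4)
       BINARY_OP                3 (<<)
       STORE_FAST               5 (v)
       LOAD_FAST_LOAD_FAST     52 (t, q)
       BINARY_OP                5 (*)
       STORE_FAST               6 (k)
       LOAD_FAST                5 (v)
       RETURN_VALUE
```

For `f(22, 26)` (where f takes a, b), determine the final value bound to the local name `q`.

176

LOAD_FAST_LOAD_FAST b,a → push 26,22. Stack: [26, 22]
BINARY_OP & → 26 & 22 = 18. Stack: [18]
STORE_FAST s → s=18. Stack: []
LOAD_FAST a → push 22. Stack: [22]
LOAD_CONST → push 1. Stack: [22, 1]
BINARY_OP >> → 22 >> 1 = 11. Stack: [11]
LOAD_CONST → push 2. Stack: [11, 2]
BINARY_OP >> → 11 >> 2 = 2. Stack: [2]
STORE_FAST t → t=2. Stack: []
LOAD_FAST_LOAD_FAST a,a → push 22,22. Stack: [22, 22]
BINARY_OP + → 22 + 22 = 44. Stack: [44]
LOAD_CONST → push 2. Stack: [44, 2]
BINARY_OP << → 44 << 2 = 176. Stack: [176]
STORE_FAST q → q=176. Stack: []
LOAD_FAST t → push 2. Stack: [2]
LOAD_CONST → push 4. Stack: [2, 4]
BINARY_OP << → 2 << 4 = 32. Stack: [32]
STORE_FAST v → v=32. Stack: []
LOAD_FAST_LOAD_FAST t,q → push 2,176. Stack: [2, 176]
BINARY_OP * → 2 * 176 = 352. Stack: [352]
STORE_FAST k → k=352. Stack: []
LOAD_FAST v → push 32. Stack: [32]
RETURN_VALUE → return 32.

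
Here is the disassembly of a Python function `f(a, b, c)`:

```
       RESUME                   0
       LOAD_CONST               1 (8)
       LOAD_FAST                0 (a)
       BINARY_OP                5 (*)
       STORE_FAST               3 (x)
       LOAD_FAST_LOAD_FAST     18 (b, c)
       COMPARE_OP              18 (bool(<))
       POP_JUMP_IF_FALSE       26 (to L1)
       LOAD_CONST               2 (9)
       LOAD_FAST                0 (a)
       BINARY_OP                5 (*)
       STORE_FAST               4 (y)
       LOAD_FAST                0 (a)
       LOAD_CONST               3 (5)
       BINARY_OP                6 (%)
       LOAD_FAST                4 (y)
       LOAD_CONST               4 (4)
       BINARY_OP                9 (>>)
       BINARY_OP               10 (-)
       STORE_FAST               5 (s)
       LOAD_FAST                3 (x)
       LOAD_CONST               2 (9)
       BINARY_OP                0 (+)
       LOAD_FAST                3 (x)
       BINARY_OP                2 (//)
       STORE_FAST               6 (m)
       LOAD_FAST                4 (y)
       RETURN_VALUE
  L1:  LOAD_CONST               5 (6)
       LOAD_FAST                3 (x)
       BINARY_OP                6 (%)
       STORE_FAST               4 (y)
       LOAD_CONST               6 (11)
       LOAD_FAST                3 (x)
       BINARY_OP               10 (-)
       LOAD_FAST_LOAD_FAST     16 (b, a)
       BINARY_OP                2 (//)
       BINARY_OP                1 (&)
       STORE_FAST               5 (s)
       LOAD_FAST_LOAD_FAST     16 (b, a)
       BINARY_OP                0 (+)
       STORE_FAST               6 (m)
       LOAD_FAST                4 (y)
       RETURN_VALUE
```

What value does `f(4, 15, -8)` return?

6

LOAD_CONST → push 8. Stack: [8]
LOAD_FAST a → push 4. Stack: [8, 4]
BINARY_OP * → 8 * 4 = 32. Stack: [32]
STORE_FAST x → x=32. Stack: []
LOAD_FAST_LOAD_FAST b,c → push 15,-8. Stack: [15, -8]
COMPARE_OP bool(<) → 15 vs -8 = False. Stack: [False]
POP_JUMP_IF_FALSE → pop False; jump. Stack: []
LOAD_CONST → push 6. Stack: [6]
LOAD_FAST x → push 32. Stack: [6, 32]
BINARY_OP % → 6 % 32 = 6. Stack: [6]
STORE_FAST y → y=6. Stack: []
LOAD_CONST → push 11. Stack: [11]
LOAD_FAST x → push 32. Stack: [11, 32]
BINARY_OP - → 11 - 32 = -21. Stack: [-21]
LOAD_FAST_LOAD_FAST b,a → push 15,4. Stack: [-21, 15, 4]
BINARY_OP // → 15 // 4 = 3. Stack: [-21, 3]
BINARY_OP & → -21 & 3 = 3. Stack: [3]
STORE_FAST s → s=3. Stack: []
LOAD_FAST_LOAD_FAST b,a → push 15,4. Stack: [15, 4]
BINARY_OP + → 15 + 4 = 19. Stack: [19]
STORE_FAST m → m=19. Stack: []
LOAD_FAST y → push 6. Stack: [6]
RETURN_VALUE → return 6.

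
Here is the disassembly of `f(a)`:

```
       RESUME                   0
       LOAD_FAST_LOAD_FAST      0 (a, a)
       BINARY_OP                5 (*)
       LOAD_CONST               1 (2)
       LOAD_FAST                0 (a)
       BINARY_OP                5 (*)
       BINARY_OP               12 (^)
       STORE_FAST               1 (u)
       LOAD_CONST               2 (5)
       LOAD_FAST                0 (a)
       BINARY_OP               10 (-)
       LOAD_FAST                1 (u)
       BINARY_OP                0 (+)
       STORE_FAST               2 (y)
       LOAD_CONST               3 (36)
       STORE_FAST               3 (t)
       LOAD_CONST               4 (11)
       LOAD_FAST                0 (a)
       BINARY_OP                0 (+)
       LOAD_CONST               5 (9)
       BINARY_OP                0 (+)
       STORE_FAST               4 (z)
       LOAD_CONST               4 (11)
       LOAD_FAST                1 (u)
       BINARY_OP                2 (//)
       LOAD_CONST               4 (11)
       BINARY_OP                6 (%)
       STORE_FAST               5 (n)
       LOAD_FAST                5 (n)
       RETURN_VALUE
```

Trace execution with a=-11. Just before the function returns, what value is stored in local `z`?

9

LOAD_FAST_LOAD_FAST a,a → push -11,-11. Stack: [-11, -11]
BINARY_OP * → -11 * -11 = 121. Stack: [121]
LOAD_CONST → push 2. Stack: [121, 2]
LOAD_FAST a → push -11. Stack: [121, 2, -11]
BINARY_OP * → 2 * -11 = -22. Stack: [121, -22]
BINARY_OP ^ → 121 ^ -22 = -109. Stack: [-109]
STORE_FAST u → u=-109. Stack: []
LOAD_CONST → push 5. Stack: [5]
LOAD_FAST a → push -11. Stack: [5, -11]
BINARY_OP - → 5 - -11 = 16. Stack: [16]
LOAD_FAST u → push -109. Stack: [16, -109]
BINARY_OP + → 16 + -109 = -93. Stack: [-93]
STORE_FAST y → y=-93. Stack: []
LOAD_CONST → push 36. Stack: [36]
STORE_FAST t → t=36. Stack: []
LOAD_CONST → push 11. Stack: [11]
LOAD_FAST a → push -11. Stack: [11, -11]
BINARY_OP + → 11 + -11 = 0. Stack: [0]
LOAD_CONST → push 9. Stack: [0, 9]
BINARY_OP + → 0 + 9 = 9. Stack: [9]
STORE_FAST z → z=9. Stack: []
LOAD_CONST → push 11. Stack: [11]
LOAD_FAST u → push -109. Stack: [11, -109]
BINARY_OP // → 11 // -109 = -1. Stack: [-1]
LOAD_CONST → push 11. Stack: [-1, 11]
BINARY_OP % → -1 % 11 = 10. Stack: [10]
STORE_FAST n → n=10. Stack: []
LOAD_FAST n → push 10. Stack: [10]
RETURN_VALUE → return 10.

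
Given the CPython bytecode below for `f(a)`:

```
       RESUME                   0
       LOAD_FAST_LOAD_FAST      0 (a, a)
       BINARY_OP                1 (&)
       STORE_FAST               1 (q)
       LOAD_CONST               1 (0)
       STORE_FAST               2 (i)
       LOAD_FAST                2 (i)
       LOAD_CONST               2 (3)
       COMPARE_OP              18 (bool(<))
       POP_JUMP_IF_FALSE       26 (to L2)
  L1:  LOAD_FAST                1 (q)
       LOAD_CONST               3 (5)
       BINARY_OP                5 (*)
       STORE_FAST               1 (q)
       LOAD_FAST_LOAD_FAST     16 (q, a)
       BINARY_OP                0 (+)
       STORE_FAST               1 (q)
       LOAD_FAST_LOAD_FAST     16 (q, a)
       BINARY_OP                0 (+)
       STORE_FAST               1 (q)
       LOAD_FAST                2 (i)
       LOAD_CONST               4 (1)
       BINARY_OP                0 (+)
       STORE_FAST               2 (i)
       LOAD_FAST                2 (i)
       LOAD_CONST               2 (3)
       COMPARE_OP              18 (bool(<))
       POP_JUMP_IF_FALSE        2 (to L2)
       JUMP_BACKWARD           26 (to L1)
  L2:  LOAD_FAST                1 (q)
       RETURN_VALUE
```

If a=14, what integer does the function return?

LOAD_FAST_LOAD_FAST a,a → push 14,14
BINARY_OP & → 14 & 14 = 14
STORE_FAST q → q=14
LOAD_CONST → push 0
STORE_FAST i → i=0
LOAD_FAST i → push 0
LOAD_CONST → push 3
COMPARE_OP bool(<) → 0 vs 3 = True
POP_JUMP_IF_FALSE → pop True; no jump
LOAD_FAST q → push 14
LOAD_CONST → push 5
BINARY_OP * → 14 * 5 = 70
STORE_FAST q → q=70
LOAD_FAST_LOAD_FAST q,a → push 70,14
BINARY_OP + → 70 + 14 = 84
STORE_FAST q → q=84
LOAD_FAST_LOAD_FAST q,a → push 84,14
BINARY_OP + → 84 + 14 = 98
STORE_FAST q → q=98
LOAD_FAST i → push 0
LOAD_CONST → push 1
BINARY_OP + → 0 + 1 = 1
STORE_FAST i → i=1
LOAD_FAST i → push 1
LOAD_CONST → push 3
COMPARE_OP bool(<) → 1 vs 3 = True
POP_JUMP_IF_FALSE → pop True; no jump
LOAD_FAST q → push 98
LOAD_CONST → push 5
BINARY_OP * → 98 * 5 = 490
STORE_FAST q → q=490
LOAD_FAST_LOAD_FAST q,a → push 490,14
BINARY_OP + → 490 + 14 = 504
STORE_FAST q → q=504
LOAD_FAST_LOAD_FAST q,a → push 504,14
BINARY_OP + → 504 + 14 = 518
STORE_FAST q → q=518
LOAD_FAST i → push 1
LOAD_CONST → push 1
BINARY_OP + → 1 + 1 = 2
STORE_FAST i → i=2
LOAD_FAST i → push 2
LOAD_CONST → push 3
COMPARE_OP bool(<) → 2 vs 3 = True
POP_JUMP_IF_FALSE → pop True; no jump
LOAD_FAST q → push 518
LOAD_CONST → push 5
BINARY_OP * → 518 * 5 = 2590
STORE_FAST q → q=2590
LOAD_FAST_LOAD_FAST q,a → push 2590,14
BINARY_OP + → 2590 + 14 = 2604
STORE_FAST q → q=2604
LOAD_FAST_LOAD_FAST q,a → push 2604,14
BINARY_OP + → 2604 + 14 = 2618
STORE_FAST q → q=2618
LOAD_FAST i → push 2
LOAD_CONST → push 1
BINARY_OP + → 2 + 1 = 3
STORE_FAST i → i=3
LOAD_FAST i → push 3
LOAD_CONST → push 3
COMPARE_OP bool(<) → 3 vs 3 = False
POP_JUMP_IF_FALSE → pop False; jump
LOAD_FAST q → push 2618
RETURN_VALUE → return 2618.

2618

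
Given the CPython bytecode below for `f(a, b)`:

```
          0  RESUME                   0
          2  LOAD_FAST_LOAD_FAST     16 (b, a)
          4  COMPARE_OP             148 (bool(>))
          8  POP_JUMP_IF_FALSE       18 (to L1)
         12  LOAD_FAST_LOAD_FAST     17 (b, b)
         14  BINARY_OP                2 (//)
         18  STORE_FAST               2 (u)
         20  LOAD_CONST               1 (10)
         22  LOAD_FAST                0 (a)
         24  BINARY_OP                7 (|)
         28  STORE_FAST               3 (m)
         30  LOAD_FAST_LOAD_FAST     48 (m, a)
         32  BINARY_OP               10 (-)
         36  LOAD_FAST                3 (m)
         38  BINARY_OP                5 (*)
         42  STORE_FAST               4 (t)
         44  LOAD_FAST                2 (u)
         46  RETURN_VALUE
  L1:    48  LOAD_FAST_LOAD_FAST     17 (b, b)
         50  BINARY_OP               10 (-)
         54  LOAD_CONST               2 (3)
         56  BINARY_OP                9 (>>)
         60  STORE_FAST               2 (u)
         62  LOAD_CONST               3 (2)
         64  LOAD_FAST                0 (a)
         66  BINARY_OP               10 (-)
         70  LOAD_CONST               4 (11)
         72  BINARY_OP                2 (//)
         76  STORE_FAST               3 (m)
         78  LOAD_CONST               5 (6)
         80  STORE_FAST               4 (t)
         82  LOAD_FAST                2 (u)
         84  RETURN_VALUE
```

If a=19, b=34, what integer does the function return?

LOAD_FAST_LOAD_FAST b,a → push 34,19. Stack: [34, 19]
COMPARE_OP bool(>) → 34 vs 19 = True. Stack: [True]
POP_JUMP_IF_FALSE → pop True; no jump. Stack: []
LOAD_FAST_LOAD_FAST b,b → push 34,34. Stack: [34, 34]
BINARY_OP // → 34 // 34 = 1. Stack: [1]
STORE_FAST u → u=1. Stack: []
LOAD_CONST → push 10. Stack: [10]
LOAD_FAST a → push 19. Stack: [10, 19]
BINARY_OP | → 10 | 19 = 27. Stack: [27]
STORE_FAST m → m=27. Stack: []
LOAD_FAST_LOAD_FAST m,a → push 27,19. Stack: [27, 19]
BINARY_OP - → 27 - 19 = 8. Stack: [8]
LOAD_FAST m → push 27. Stack: [8, 27]
BINARY_OP * → 8 * 27 = 216. Stack: [216]
STORE_FAST t → t=216. Stack: []
LOAD_FAST u → push 1. Stack: [1]
RETURN_VALUE → return 1.

1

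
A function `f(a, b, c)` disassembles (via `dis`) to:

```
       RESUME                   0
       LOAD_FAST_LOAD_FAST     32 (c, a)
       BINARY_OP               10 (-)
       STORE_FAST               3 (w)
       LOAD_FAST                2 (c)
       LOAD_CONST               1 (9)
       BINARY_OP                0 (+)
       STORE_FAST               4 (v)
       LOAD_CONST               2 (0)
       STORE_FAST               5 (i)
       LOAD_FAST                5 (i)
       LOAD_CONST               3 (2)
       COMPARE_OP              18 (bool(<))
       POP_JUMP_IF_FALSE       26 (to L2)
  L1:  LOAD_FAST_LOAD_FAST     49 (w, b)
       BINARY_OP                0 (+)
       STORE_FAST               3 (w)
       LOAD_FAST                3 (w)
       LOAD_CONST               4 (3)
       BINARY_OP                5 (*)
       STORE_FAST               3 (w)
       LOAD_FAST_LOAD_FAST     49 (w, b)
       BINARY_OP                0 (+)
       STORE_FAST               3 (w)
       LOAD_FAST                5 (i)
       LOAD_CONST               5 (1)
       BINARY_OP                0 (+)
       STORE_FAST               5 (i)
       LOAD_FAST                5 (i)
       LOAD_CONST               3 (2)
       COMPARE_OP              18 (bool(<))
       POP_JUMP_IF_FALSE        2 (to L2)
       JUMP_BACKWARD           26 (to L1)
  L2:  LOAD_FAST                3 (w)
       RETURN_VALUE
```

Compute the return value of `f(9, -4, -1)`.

-154

LOAD_FAST_LOAD_FAST c,a → push -1,9. Stack: [-1, 9]
BINARY_OP - → -1 - 9 = -10. Stack: [-10]
STORE_FAST w → w=-10. Stack: []
LOAD_FAST c → push -1. Stack: [-1]
LOAD_CONST → push 9. Stack: [-1, 9]
BINARY_OP + → -1 + 9 = 8. Stack: [8]
STORE_FAST v → v=8. Stack: []
LOAD_CONST → push 0. Stack: [0]
STORE_FAST i → i=0. Stack: []
LOAD_FAST i → push 0. Stack: [0]
LOAD_CONST → push 2. Stack: [0, 2]
COMPARE_OP bool(<) → 0 vs 2 = True. Stack: [True]
POP_JUMP_IF_FALSE → pop True; no jump. Stack: []
LOAD_FAST_LOAD_FAST w,b → push -10,-4. Stack: [-10, -4]
BINARY_OP + → -10 + -4 = -14. Stack: [-14]
STORE_FAST w → w=-14. Stack: []
LOAD_FAST w → push -14. Stack: [-14]
LOAD_CONST → push 3. Stack: [-14, 3]
BINARY_OP * → -14 * 3 = -42. Stack: [-42]
STORE_FAST w → w=-42. Stack: []
LOAD_FAST_LOAD_FAST w,b → push -42,-4. Stack: [-42, -4]
BINARY_OP + → -42 + -4 = -46. Stack: [-46]
STORE_FAST w → w=-46. Stack: []
LOAD_FAST i → push 0. Stack: [0]
LOAD_CONST → push 1. Stack: [0, 1]
BINARY_OP + → 0 + 1 = 1. Stack: [1]
STORE_FAST i → i=1. Stack: []
LOAD_FAST i → push 1. Stack: [1]
LOAD_CONST → push 2. Stack: [1, 2]
COMPARE_OP bool(<) → 1 vs 2 = True. Stack: [True]
POP_JUMP_IF_FALSE → pop True; no jump. Stack: []
LOAD_FAST_LOAD_FAST w,b → push -46,-4. Stack: [-46, -4]
BINARY_OP + → -46 + -4 = -50. Stack: [-50]
STORE_FAST w → w=-50. Stack: []
LOAD_FAST w → push -50. Stack: [-50]
LOAD_CONST → push 3. Stack: [-50, 3]
BINARY_OP * → -50 * 3 = -150. Stack: [-150]
STORE_FAST w → w=-150. Stack: []
LOAD_FAST_LOAD_FAST w,b → push -150,-4. Stack: [-150, -4]
BINARY_OP + → -150 + -4 = -154. Stack: [-154]
STORE_FAST w → w=-154. Stack: []
LOAD_FAST i → push 1. Stack: [1]
LOAD_CONST → push 1. Stack: [1, 1]
BINARY_OP + → 1 + 1 = 2. Stack: [2]
STORE_FAST i → i=2. Stack: []
LOAD_FAST i → push 2. Stack: [2]
LOAD_CONST → push 2. Stack: [2, 2]
COMPARE_OP bool(<) → 2 vs 2 = False. Stack: [False]
POP_JUMP_IF_FALSE → pop False; jump. Stack: []
LOAD_FAST w → push -154. Stack: [-154]
RETURN_VALUE → return -154.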